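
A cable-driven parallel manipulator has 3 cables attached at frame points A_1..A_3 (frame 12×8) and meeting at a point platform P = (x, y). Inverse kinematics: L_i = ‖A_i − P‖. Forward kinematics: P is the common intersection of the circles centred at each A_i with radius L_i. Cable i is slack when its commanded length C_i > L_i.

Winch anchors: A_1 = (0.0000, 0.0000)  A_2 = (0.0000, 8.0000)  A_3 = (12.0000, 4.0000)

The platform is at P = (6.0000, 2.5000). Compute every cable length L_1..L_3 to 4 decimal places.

L_1: Δ = A_1−P = (-6.0000, -2.5000) → ‖Δ‖ = √42.2500 = 6.5000
L_2: Δ = A_2−P = (-6.0000, 5.5000) → ‖Δ‖ = √66.2500 = 8.1394
L_3: Δ = A_3−P = (6.0000, 1.5000) → ‖Δ‖ = √38.2500 = 6.1847

(6.5000, 8.1394, 6.1847)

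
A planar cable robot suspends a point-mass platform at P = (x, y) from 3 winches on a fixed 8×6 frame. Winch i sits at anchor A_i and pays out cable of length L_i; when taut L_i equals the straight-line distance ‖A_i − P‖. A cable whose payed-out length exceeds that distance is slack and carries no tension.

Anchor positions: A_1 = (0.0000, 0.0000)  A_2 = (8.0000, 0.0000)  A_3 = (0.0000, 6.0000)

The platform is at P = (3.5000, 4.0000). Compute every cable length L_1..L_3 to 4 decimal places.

(5.3151, 6.0208, 4.0311)

L_1: Δ = A_1−P = (-3.5000, -4.0000) → ‖Δ‖ = √28.2500 = 5.3151
L_2: Δ = A_2−P = (4.5000, -4.0000) → ‖Δ‖ = √36.2500 = 6.0208
L_3: Δ = A_3−P = (-3.5000, 2.0000) → ‖Δ‖ = √16.2500 = 4.0311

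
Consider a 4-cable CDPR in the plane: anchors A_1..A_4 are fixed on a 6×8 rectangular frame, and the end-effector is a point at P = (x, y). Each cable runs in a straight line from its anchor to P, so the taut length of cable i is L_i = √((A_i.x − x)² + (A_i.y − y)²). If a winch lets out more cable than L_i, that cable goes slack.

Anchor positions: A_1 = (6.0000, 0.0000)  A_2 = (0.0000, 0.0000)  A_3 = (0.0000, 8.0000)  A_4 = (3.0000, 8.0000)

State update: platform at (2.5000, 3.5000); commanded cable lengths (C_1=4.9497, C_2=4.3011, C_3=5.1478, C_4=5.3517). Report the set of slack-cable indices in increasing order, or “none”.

cable 1: L_1 = ‖A_1−P‖ = 4.9497;  C_1 = 4.9497 → taut
cable 2: L_2 = ‖A_2−P‖ = 4.3012;  C_2 = 4.3011 → taut
cable 3: L_3 = ‖A_3−P‖ = 5.1478;  C_3 = 5.1478 → taut
cable 4: L_4 = ‖A_4−P‖ = 4.5277;  C_4 = 5.3517 → slack

4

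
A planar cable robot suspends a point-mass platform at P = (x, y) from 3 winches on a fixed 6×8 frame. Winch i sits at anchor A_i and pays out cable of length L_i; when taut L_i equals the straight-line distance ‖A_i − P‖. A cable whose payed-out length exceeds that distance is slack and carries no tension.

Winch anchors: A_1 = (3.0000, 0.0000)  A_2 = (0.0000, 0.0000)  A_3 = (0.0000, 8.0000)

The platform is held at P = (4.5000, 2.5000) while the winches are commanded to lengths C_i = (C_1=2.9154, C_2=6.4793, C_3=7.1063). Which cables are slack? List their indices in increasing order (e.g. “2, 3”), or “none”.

2

cable 1: L_1 = ‖A_1−P‖ = 2.9155;  C_1 = 2.9154 → taut
cable 2: L_2 = ‖A_2−P‖ = 5.1478;  C_2 = 6.4793 → slack
cable 3: L_3 = ‖A_3−P‖ = 7.1063;  C_3 = 7.1063 → taut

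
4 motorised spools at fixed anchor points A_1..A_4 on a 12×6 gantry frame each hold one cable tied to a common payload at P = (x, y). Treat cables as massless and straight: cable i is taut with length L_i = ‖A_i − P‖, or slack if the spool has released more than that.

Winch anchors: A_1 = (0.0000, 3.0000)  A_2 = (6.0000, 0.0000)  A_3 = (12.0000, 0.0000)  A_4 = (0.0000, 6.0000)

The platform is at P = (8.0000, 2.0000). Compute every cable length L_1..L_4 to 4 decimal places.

(8.0623, 2.8284, 4.4721, 8.9443)

cable 1: Δx=-8.0000, Δy=1.0000; L_1 = √(Δx²+Δy²) = 8.0623
cable 2: Δx=-2.0000, Δy=-2.0000; L_2 = √(Δx²+Δy²) = 2.8284
cable 3: Δx=4.0000, Δy=-2.0000; L_3 = √(Δx²+Δy²) = 4.4721
cable 4: Δx=-8.0000, Δy=4.0000; L_4 = √(Δx²+Δy²) = 8.9443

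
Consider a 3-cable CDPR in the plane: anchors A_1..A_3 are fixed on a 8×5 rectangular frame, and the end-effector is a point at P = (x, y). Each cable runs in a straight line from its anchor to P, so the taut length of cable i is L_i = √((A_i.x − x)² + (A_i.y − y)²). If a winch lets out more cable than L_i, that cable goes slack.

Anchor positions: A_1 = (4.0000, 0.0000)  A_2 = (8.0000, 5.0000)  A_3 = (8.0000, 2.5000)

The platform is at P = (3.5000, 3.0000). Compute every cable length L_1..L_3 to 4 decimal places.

cable 1: Δx=0.5000, Δy=-3.0000; L_1 = √(Δx²+Δy²) = 3.0414
cable 2: Δx=4.5000, Δy=2.0000; L_2 = √(Δx²+Δy²) = 4.9244
cable 3: Δx=4.5000, Δy=-0.5000; L_3 = √(Δx²+Δy²) = 4.5277

(3.0414, 4.9244, 4.5277)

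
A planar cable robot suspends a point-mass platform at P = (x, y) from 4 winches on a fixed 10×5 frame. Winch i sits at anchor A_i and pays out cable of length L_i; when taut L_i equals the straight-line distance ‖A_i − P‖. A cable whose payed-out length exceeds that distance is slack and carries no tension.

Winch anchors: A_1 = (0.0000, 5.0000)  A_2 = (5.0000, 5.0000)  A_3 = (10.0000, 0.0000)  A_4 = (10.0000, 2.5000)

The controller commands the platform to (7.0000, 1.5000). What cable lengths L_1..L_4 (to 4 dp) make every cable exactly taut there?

L_1 = √((0.0000−7.0000)² + (5.0000−1.5000)²) = 7.8262
L_2 = √((5.0000−7.0000)² + (5.0000−1.5000)²) = 4.0311
L_3 = √((10.0000−7.0000)² + (0.0000−1.5000)²) = 3.3541
L_4 = √((10.0000−7.0000)² + (2.5000−1.5000)²) = 3.1623

(7.8262, 4.0311, 3.3541, 3.1623)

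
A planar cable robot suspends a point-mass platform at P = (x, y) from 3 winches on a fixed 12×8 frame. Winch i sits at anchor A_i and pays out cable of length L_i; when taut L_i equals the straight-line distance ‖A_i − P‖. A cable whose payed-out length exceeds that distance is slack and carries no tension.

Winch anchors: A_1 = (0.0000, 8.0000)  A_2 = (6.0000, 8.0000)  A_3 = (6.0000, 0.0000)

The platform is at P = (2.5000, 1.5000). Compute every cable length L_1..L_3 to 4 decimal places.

(6.9642, 7.3824, 3.8079)

cable 1: Δx=-2.5000, Δy=6.5000; L_1 = √(Δx²+Δy²) = 6.9642
cable 2: Δx=3.5000, Δy=6.5000; L_2 = √(Δx²+Δy²) = 7.3824
cable 3: Δx=3.5000, Δy=-1.5000; L_3 = √(Δx²+Δy²) = 3.8079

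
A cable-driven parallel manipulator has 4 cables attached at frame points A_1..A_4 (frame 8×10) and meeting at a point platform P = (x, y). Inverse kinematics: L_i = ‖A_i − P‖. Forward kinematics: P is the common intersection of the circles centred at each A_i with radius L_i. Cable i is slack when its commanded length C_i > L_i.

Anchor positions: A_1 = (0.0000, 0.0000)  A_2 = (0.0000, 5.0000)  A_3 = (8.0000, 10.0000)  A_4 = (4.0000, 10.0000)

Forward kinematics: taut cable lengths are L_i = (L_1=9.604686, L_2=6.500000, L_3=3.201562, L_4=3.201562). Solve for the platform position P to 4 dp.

each cable: (A_i−P)·(A_i−P) = L_i²; let c_i = ‖A_i‖²−L_i²
c_1 = 0.0000+0.0000−92.2500 = -92.2500
row 1: 0.0000x − 10.0000y = -75.0000  (c_2=-17.2500)
row 2: -16.0000x − 20.0000y = -246.0000  (c_3=153.7500)
row 3: -8.0000x − 20.0000y = -198.0000  (c_4=105.7500)
Cramer on rows 1–2 → x = 6.0000, y = 7.5000
check cable 4: ‖A_4−P‖² = 10.2500 ≈ L_4² = 10.2500 ✓

(6.0000, 7.5000)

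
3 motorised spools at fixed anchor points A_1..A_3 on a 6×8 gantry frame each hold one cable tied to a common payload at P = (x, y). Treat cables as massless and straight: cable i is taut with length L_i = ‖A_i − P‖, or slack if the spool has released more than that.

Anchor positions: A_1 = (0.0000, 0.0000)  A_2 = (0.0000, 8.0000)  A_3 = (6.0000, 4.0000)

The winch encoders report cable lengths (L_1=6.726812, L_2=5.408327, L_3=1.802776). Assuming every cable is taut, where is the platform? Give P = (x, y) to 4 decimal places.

(4.5000, 5.0000)

circle eqns → linear via eq_j − eq_1; set q_j = A_j·A_j − L_j²
q_1 = 0.0000+0.0000−45.2500 = -45.2500
0.0000·x − 16.0000·y = q_1−q_2 = -80.0000
-12.0000·x − 8.0000·y = q_1−q_3 = -94.0000
solve first two rows → x=4.5000, y=5.0000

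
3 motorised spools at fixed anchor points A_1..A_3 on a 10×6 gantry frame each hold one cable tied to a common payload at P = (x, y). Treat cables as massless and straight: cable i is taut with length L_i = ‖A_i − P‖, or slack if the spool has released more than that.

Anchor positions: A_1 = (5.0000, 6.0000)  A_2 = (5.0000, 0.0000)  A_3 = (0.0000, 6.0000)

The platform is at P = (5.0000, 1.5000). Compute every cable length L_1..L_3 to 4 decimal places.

(4.5000, 1.5000, 6.7268)

L_1: Δ = A_1−P = (0.0000, 4.5000) → ‖Δ‖ = √20.2500 = 4.5000
L_2: Δ = A_2−P = (0.0000, -1.5000) → ‖Δ‖ = √2.2500 = 1.5000
L_3: Δ = A_3−P = (-5.0000, 4.5000) → ‖Δ‖ = √45.2500 = 6.7268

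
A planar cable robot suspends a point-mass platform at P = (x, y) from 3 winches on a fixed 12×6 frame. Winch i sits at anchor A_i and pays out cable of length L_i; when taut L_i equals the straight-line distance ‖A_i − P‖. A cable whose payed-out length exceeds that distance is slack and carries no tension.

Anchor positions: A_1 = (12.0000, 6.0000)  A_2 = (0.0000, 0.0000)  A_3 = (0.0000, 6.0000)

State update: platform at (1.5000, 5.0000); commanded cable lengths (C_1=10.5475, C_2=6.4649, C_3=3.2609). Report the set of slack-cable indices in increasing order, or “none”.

2, 3

i=1: geometric 10.5475 vs commanded 10.5475 ⇒ taut
i=2: geometric 5.2202 vs commanded 6.4649 ⇒ slack
i=3: geometric 1.8028 vs commanded 3.2609 ⇒ slack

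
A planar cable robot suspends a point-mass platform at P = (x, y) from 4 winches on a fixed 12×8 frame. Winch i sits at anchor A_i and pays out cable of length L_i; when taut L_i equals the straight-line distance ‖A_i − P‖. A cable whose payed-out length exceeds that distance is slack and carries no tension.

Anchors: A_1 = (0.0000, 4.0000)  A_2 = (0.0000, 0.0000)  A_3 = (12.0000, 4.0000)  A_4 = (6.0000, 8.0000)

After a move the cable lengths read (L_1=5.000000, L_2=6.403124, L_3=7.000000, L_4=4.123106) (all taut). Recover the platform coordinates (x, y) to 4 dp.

expand ‖A_i−P‖²=L_i² and subtract eq 1 (q_i ≔ ‖A_i‖²−L_i²)
q_1 = 0.0000+16.0000−25.0000 = -9.0000
eq1−eq2 → [0.0000  8.0000]·P = 32.0000
eq1−eq3 → [-24.0000  0.0000]·P = -120.0000
eq1−eq4 → [-12.0000  -8.0000]·P = -92.0000
2×2 solve → P = (5.0000, 4.0000)
check cable 4: ‖A_4−P‖² = 17.0000 ≈ L_4² = 17.0000 ✓

(5.0000, 4.0000)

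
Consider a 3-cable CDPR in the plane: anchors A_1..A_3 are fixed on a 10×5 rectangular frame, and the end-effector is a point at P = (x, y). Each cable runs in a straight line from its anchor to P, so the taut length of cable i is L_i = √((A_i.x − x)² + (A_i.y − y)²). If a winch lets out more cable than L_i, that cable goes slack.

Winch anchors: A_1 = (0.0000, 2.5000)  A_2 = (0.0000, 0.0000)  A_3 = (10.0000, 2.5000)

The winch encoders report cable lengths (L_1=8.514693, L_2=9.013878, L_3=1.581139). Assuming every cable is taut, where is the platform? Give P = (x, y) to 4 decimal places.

(8.5000, 3.0000)

circle eqns → linear via eq_j − eq_1; set k_j = A_j·A_j − L_j²
k_1 = 0.0000+6.2500−72.5000 = -66.2500
0.0000·x + 5.0000·y = k_1−k_2 = 15.0000
-20.0000·x + 0.0000·y = k_1−k_3 = -170.0000
solve first two rows → x=8.5000, y=3.0000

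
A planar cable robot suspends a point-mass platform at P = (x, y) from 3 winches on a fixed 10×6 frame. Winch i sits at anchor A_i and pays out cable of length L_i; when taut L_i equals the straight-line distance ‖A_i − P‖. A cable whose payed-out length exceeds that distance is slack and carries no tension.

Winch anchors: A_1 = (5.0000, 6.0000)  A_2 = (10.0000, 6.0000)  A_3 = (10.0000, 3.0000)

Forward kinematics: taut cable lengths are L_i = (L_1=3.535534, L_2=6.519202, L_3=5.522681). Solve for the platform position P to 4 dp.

each cable: (A_i−P)·(A_i−P) = L_i²; let k_i = ‖A_i‖²−L_i²
k_1 = 25.0000+36.0000−12.5000 = 48.5000
row 1: -10.0000x + 0.0000y = -45.0000  (k_2=93.5000)
row 2: -10.0000x + 6.0000y = -30.0000  (k_3=78.5000)
Cramer on rows 1–2 → x = 4.5000, y = 2.5000

(4.5000, 2.5000)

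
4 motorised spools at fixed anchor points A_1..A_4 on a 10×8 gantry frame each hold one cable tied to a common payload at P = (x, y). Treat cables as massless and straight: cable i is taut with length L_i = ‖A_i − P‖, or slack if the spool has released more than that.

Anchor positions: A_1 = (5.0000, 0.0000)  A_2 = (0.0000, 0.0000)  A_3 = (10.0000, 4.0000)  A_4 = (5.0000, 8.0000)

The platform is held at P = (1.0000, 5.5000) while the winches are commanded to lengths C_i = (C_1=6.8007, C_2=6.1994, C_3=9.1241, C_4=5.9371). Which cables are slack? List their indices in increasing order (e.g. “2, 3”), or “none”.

cable 1: L_1 = ‖A_1−P‖ = 6.8007;  C_1 = 6.8007 → taut
cable 2: L_2 = ‖A_2−P‖ = 5.5902;  C_2 = 6.1994 → slack
cable 3: L_3 = ‖A_3−P‖ = 9.1241;  C_3 = 9.1241 → taut
cable 4: L_4 = ‖A_4−P‖ = 4.7170;  C_4 = 5.9371 → slack

2, 4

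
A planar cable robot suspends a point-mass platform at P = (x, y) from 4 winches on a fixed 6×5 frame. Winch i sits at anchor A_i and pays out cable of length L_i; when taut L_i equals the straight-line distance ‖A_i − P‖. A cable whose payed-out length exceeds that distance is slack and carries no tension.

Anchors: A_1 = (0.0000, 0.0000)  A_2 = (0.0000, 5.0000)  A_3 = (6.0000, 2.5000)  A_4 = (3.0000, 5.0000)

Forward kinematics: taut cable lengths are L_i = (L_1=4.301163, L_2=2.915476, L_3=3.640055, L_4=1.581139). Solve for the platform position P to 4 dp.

(2.5000, 3.5000)

circle eqns → linear via eq_j − eq_1; set q_j = A_j·A_j − L_j²
q_1 = 0.0000+0.0000−18.5000 = -18.5000
0.0000·x − 10.0000·y = q_1−q_2 = -35.0000
-12.0000·x − 5.0000·y = q_1−q_3 = -47.5000
-6.0000·x − 10.0000·y = q_1−q_4 = -50.0000
solve first two rows → x=2.5000, y=3.5000
check cable 4: ‖A_4−P‖² = 2.5000 ≈ L_4² = 2.5000 ✓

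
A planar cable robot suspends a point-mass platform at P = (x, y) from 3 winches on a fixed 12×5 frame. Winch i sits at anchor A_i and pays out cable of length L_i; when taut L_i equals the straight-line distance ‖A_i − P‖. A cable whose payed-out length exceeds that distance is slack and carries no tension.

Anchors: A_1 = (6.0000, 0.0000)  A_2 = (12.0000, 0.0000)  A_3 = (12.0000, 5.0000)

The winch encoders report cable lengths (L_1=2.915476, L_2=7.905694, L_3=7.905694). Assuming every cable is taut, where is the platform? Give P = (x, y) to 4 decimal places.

each cable: (A_i−P)·(A_i−P) = L_i²; let q_i = ‖A_i‖²−L_i²
q_1 = 36.0000+0.0000−8.5000 = 27.5000
row 1: -12.0000x + 0.0000y = -54.0000  (q_2=81.5000)
row 2: -12.0000x − 10.0000y = -79.0000  (q_3=106.5000)
Cramer on rows 1–2 → x = 4.5000, y = 2.5000

(4.5000, 2.5000)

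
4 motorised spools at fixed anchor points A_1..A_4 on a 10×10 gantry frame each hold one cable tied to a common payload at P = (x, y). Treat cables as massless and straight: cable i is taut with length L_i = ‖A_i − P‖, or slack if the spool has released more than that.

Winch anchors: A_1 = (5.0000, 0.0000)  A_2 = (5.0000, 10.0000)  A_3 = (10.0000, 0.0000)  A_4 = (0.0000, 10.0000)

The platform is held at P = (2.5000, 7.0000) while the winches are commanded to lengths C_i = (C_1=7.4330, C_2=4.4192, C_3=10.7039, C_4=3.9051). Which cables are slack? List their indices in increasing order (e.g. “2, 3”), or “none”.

cable 1: √((2.5000)²+(-7.0000)²)=7.4330, C_1=7.4330: taut
cable 2: √((2.5000)²+(3.0000)²)=3.9051, C_2=4.4192: slack
cable 3: √((7.5000)²+(-7.0000)²)=10.2591, C_3=10.7039: slack
cable 4: √((-2.5000)²+(3.0000)²)=3.9051, C_4=3.9051: taut

2, 3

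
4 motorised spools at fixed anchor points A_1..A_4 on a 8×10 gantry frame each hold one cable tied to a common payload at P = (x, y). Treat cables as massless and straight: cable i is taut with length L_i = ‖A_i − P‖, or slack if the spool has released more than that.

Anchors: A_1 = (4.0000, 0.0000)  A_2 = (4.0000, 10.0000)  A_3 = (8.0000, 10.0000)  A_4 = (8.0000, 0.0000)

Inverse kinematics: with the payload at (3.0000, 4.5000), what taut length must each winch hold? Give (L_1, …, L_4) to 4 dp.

(4.6098, 5.5902, 7.4330, 6.7268)

L_1: Δ = A_1−P = (1.0000, -4.5000) → ‖Δ‖ = √21.2500 = 4.6098
L_2: Δ = A_2−P = (1.0000, 5.5000) → ‖Δ‖ = √31.2500 = 5.5902
L_3: Δ = A_3−P = (5.0000, 5.5000) → ‖Δ‖ = √55.2500 = 7.4330
L_4: Δ = A_4−P = (5.0000, -4.5000) → ‖Δ‖ = √45.2500 = 6.7268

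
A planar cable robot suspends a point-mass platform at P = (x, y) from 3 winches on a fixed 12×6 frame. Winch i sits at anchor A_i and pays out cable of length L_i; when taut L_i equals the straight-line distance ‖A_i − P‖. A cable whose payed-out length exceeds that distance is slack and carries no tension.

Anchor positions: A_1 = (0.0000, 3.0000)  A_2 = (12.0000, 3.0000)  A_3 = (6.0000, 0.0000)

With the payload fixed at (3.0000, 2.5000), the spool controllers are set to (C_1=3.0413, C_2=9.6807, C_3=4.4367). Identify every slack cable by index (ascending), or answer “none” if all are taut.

i=1: geometric 3.0414 vs commanded 3.0413 ⇒ taut
i=2: geometric 9.0139 vs commanded 9.6807 ⇒ slack
i=3: geometric 3.9051 vs commanded 4.4367 ⇒ slack

2, 3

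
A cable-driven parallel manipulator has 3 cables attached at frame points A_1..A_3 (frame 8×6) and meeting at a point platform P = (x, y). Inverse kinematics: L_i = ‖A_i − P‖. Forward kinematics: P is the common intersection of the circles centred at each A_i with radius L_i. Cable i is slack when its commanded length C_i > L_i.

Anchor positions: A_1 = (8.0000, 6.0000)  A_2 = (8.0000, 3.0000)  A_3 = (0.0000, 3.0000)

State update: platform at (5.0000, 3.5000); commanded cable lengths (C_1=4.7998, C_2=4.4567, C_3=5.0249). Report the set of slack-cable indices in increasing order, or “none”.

i=1: geometric 3.9051 vs commanded 4.7998 ⇒ slack
i=2: geometric 3.0414 vs commanded 4.4567 ⇒ slack
i=3: geometric 5.0249 vs commanded 5.0249 ⇒ taut

1, 2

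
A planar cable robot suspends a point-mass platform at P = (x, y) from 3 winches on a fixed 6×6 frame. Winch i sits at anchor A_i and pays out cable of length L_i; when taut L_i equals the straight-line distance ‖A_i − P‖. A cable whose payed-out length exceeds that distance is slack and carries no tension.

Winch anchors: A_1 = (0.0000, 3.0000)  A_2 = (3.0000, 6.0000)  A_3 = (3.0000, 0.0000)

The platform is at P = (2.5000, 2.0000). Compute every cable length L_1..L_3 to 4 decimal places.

cable 1: Δx=-2.5000, Δy=1.0000; L_1 = √(Δx²+Δy²) = 2.6926
cable 2: Δx=0.5000, Δy=4.0000; L_2 = √(Δx²+Δy²) = 4.0311
cable 3: Δx=0.5000, Δy=-2.0000; L_3 = √(Δx²+Δy²) = 2.0616

(2.6926, 4.0311, 2.0616)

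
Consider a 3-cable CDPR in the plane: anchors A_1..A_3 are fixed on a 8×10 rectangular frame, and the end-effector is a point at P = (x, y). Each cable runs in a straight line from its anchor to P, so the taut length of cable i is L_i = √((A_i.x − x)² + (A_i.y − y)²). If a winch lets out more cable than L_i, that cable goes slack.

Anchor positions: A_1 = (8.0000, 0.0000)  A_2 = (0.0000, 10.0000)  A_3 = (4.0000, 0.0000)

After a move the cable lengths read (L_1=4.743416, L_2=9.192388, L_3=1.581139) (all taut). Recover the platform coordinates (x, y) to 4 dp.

expand ‖A_i−P‖²=L_i² and subtract eq 1 (q_i ≔ ‖A_i‖²−L_i²)
q_1 = 64.0000+0.0000−22.5000 = 41.5000
eq1−eq2 → [16.0000  -20.0000]·P = 26.0000
eq1−eq3 → [8.0000  0.0000]·P = 28.0000
2×2 solve → P = (3.5000, 1.5000)

(3.5000, 1.5000)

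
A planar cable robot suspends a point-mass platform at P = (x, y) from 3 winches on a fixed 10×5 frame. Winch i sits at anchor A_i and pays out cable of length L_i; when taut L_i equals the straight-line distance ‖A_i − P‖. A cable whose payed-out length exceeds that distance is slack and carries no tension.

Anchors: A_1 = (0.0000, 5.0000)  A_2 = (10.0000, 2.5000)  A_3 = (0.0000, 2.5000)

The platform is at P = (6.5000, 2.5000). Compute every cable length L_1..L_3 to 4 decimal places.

(6.9642, 3.5000, 6.5000)

cable 1: Δx=-6.5000, Δy=2.5000; L_1 = √(Δx²+Δy²) = 6.9642
cable 2: Δx=3.5000, Δy=0.0000; L_2 = √(Δx²+Δy²) = 3.5000
cable 3: Δx=-6.5000, Δy=0.0000; L_3 = √(Δx²+Δy²) = 6.5000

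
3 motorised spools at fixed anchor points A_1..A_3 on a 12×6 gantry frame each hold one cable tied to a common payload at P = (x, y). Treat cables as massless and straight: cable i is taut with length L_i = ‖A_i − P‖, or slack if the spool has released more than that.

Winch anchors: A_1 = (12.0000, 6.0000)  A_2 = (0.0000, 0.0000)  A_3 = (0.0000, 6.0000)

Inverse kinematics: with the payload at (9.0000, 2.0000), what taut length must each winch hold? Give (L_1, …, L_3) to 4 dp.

(5.0000, 9.2195, 9.8489)

cable 1: Δx=3.0000, Δy=4.0000; L_1 = √(Δx²+Δy²) = 5.0000
cable 2: Δx=-9.0000, Δy=-2.0000; L_2 = √(Δx²+Δy²) = 9.2195
cable 3: Δx=-9.0000, Δy=4.0000; L_3 = √(Δx²+Δy²) = 9.8489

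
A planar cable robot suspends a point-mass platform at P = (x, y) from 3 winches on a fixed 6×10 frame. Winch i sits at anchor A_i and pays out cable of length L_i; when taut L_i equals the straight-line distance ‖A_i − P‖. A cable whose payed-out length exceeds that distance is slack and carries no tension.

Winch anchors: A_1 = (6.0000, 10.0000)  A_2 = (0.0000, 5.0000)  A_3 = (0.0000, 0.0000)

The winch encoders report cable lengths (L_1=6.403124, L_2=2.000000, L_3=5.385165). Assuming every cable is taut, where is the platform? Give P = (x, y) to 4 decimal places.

(2.0000, 5.0000)

expand ‖A_i−P‖²=L_i² and subtract eq 1 (k_i ≔ ‖A_i‖²−L_i²)
k_1 = 36.0000+100.0000−41.0000 = 95.0000
eq1−eq2 → [12.0000  10.0000]·P = 74.0000
eq1−eq3 → [12.0000  20.0000]·P = 124.0000
2×2 solve → P = (2.0000, 5.0000)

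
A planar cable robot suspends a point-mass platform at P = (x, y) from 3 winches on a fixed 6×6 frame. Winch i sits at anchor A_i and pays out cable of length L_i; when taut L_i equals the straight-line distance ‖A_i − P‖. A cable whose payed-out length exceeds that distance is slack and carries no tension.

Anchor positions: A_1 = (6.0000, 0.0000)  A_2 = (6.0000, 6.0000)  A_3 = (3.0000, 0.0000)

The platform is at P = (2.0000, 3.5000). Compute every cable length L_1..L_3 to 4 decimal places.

L_1 = √((6.0000−2.0000)² + (0.0000−3.5000)²) = 5.3151
L_2 = √((6.0000−2.0000)² + (6.0000−3.5000)²) = 4.7170
L_3 = √((3.0000−2.0000)² + (0.0000−3.5000)²) = 3.6401

(5.3151, 4.7170, 3.6401)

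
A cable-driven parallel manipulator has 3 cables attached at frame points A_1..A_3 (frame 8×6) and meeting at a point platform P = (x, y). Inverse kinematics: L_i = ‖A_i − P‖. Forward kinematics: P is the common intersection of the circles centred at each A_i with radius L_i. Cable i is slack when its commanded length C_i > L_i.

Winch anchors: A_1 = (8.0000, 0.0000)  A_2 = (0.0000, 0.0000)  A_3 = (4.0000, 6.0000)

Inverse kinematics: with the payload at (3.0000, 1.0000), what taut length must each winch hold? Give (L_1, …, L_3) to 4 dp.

(5.0990, 3.1623, 5.0990)

L_1: Δ = A_1−P = (5.0000, -1.0000) → ‖Δ‖ = √26.0000 = 5.0990
L_2: Δ = A_2−P = (-3.0000, -1.0000) → ‖Δ‖ = √10.0000 = 3.1623
L_3: Δ = A_3−P = (1.0000, 5.0000) → ‖Δ‖ = √26.0000 = 5.0990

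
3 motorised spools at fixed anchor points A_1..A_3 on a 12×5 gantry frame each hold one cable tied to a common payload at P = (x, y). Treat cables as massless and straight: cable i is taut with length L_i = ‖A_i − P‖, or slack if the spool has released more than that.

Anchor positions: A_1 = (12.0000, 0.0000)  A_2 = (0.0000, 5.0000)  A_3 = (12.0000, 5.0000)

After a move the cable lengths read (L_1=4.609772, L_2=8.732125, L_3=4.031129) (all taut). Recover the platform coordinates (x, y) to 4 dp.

(8.5000, 3.0000)

circle eqns → linear via eq_j − eq_1; set c_j = A_j·A_j − L_j²
c_1 = 144.0000+0.0000−21.2500 = 122.7500
24.0000·x − 10.0000·y = c_1−c_2 = 174.0000
0.0000·x − 10.0000·y = c_1−c_3 = -30.0000
solve first two rows → x=8.5000, y=3.0000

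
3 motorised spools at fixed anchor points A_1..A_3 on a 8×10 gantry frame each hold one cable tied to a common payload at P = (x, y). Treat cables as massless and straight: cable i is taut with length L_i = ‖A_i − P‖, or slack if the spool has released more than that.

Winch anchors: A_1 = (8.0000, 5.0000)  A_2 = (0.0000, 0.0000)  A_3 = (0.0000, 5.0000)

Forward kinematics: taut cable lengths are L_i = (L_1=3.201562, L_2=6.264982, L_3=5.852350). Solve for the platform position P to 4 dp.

(5.5000, 3.0000)

circle eqns → linear via eq_j − eq_1; set q_j = A_j·A_j − L_j²
q_1 = 64.0000+25.0000−10.2500 = 78.7500
16.0000·x + 10.0000·y = q_1−q_2 = 118.0000
16.0000·x + 0.0000·y = q_1−q_3 = 88.0000
solve first two rows → x=5.5000, y=3.0000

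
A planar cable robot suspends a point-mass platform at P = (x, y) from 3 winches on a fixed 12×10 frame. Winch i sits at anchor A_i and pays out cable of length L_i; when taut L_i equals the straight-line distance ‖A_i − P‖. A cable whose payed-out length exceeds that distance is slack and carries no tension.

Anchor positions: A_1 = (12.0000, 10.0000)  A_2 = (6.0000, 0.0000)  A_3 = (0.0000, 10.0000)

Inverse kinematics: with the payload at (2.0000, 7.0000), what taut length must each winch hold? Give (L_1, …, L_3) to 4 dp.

(10.4403, 8.0623, 3.6056)

L_1: Δ = A_1−P = (10.0000, 3.0000) → ‖Δ‖ = √109.0000 = 10.4403
L_2: Δ = A_2−P = (4.0000, -7.0000) → ‖Δ‖ = √65.0000 = 8.0623
L_3: Δ = A_3−P = (-2.0000, 3.0000) → ‖Δ‖ = √13.0000 = 3.6056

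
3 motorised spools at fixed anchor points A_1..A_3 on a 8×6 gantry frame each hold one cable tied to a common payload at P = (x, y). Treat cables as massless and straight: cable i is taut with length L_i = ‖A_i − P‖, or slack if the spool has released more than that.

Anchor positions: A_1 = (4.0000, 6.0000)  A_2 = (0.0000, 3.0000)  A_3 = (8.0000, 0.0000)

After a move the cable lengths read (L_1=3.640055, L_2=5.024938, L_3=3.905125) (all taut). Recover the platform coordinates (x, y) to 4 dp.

(5.0000, 2.5000)

expand ‖A_i−P‖²=L_i² and subtract eq 1 (c_i ≔ ‖A_i‖²−L_i²)
c_1 = 16.0000+36.0000−13.2500 = 38.7500
eq1−eq2 → [8.0000  6.0000]·P = 55.0000
eq1−eq3 → [-8.0000  12.0000]·P = -10.0000
2×2 solve → P = (5.0000, 2.5000)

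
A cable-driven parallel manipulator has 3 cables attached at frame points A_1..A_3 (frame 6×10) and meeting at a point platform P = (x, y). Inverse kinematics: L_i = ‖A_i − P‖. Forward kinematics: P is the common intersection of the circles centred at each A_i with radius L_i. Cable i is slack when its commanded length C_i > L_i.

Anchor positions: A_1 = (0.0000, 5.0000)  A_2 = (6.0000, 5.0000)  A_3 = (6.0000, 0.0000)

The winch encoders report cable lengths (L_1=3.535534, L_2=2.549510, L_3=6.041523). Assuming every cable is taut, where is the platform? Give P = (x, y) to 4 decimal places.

(3.5000, 5.5000)

each cable: (A_i−P)·(A_i−P) = L_i²; let c_i = ‖A_i‖²−L_i²
c_1 = 0.0000+25.0000−12.5000 = 12.5000
row 1: -12.0000x + 0.0000y = -42.0000  (c_2=54.5000)
row 2: -12.0000x + 10.0000y = 13.0000  (c_3=-0.5000)
Cramer on rows 1–2 → x = 3.5000, y = 5.5000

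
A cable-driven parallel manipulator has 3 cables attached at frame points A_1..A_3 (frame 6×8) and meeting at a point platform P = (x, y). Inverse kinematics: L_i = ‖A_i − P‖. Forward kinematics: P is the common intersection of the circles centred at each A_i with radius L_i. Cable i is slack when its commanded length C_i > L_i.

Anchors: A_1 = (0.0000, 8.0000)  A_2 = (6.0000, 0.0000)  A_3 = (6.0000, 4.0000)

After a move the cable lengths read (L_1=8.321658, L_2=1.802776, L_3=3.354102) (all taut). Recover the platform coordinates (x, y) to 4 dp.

expand ‖A_i−P‖²=L_i² and subtract eq 1 (c_i ≔ ‖A_i‖²−L_i²)
c_1 = 0.0000+64.0000−69.2500 = -5.2500
eq1−eq2 → [-12.0000  16.0000]·P = -38.0000
eq1−eq3 → [-12.0000  8.0000]·P = -46.0000
2×2 solve → P = (4.5000, 1.0000)

(4.5000, 1.0000)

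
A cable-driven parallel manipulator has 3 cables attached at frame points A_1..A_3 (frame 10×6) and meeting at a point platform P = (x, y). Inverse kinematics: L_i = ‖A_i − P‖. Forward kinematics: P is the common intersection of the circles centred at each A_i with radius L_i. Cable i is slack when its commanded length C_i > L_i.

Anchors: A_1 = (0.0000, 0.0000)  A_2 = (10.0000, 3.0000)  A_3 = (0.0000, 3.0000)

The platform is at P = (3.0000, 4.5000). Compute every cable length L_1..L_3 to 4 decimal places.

(5.4083, 7.1589, 3.3541)

L_1 = √((0.0000−3.0000)² + (0.0000−4.5000)²) = 5.4083
L_2 = √((10.0000−3.0000)² + (3.0000−4.5000)²) = 7.1589
L_3 = √((0.0000−3.0000)² + (3.0000−4.5000)²) = 3.3541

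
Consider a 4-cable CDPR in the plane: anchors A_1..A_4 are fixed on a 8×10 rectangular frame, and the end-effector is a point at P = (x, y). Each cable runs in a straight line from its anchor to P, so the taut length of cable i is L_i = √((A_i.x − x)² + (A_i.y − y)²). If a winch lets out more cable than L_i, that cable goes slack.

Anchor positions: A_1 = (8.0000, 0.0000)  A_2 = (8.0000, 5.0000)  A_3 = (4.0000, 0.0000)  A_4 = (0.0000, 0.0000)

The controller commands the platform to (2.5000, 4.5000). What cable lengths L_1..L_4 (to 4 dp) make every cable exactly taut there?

L_1 = √((8.0000−2.5000)² + (0.0000−4.5000)²) = 7.1063
L_2 = √((8.0000−2.5000)² + (5.0000−4.5000)²) = 5.5227
L_3 = √((4.0000−2.5000)² + (0.0000−4.5000)²) = 4.7434
L_4 = √((0.0000−2.5000)² + (0.0000−4.5000)²) = 5.1478

(7.1063, 5.5227, 4.7434, 5.1478)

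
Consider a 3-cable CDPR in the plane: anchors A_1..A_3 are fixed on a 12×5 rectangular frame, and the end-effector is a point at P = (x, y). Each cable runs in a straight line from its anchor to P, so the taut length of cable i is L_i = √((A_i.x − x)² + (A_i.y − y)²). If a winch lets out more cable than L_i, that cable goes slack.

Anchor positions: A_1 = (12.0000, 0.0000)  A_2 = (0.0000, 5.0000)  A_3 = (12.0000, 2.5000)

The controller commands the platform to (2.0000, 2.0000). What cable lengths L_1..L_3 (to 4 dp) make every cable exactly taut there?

(10.1980, 3.6056, 10.0125)

L_1: Δ = A_1−P = (10.0000, -2.0000) → ‖Δ‖ = √104.0000 = 10.1980
L_2: Δ = A_2−P = (-2.0000, 3.0000) → ‖Δ‖ = √13.0000 = 3.6056
L_3: Δ = A_3−P = (10.0000, 0.5000) → ‖Δ‖ = √100.2500 = 10.0125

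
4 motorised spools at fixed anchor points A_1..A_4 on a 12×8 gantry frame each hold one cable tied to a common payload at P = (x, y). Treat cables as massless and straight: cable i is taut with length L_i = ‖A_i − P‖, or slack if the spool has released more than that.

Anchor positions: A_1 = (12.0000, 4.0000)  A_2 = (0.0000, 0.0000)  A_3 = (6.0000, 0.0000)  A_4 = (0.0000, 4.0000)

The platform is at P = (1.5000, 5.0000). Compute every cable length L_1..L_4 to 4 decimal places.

(10.5475, 5.2202, 6.7268, 1.8028)

L_1: Δ = A_1−P = (10.5000, -1.0000) → ‖Δ‖ = √111.2500 = 10.5475
L_2: Δ = A_2−P = (-1.5000, -5.0000) → ‖Δ‖ = √27.2500 = 5.2202
L_3: Δ = A_3−P = (4.5000, -5.0000) → ‖Δ‖ = √45.2500 = 6.7268
L_4: Δ = A_4−P = (-1.5000, -1.0000) → ‖Δ‖ = √3.2500 = 1.8028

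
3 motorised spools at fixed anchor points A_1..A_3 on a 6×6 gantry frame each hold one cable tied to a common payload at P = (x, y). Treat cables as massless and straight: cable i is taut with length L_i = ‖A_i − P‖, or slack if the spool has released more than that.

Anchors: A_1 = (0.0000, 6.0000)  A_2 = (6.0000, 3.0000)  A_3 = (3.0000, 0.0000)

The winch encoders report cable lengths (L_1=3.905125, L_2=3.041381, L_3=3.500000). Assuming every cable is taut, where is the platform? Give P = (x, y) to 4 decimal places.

(3.0000, 3.5000)

expand ‖A_i−P‖²=L_i² and subtract eq 1 (q_i ≔ ‖A_i‖²−L_i²)
q_1 = 0.0000+36.0000−15.2500 = 20.7500
eq1−eq2 → [-12.0000  6.0000]·P = -15.0000
eq1−eq3 → [-6.0000  12.0000]·P = 24.0000
2×2 solve → P = (3.0000, 3.5000)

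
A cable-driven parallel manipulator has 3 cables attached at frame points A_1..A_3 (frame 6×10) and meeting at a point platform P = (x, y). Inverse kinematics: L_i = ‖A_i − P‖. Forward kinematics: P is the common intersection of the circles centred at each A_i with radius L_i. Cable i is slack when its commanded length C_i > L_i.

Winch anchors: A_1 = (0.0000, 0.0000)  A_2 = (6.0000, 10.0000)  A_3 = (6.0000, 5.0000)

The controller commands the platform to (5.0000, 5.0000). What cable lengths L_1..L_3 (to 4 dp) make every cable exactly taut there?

L_1: Δ = A_1−P = (-5.0000, -5.0000) → ‖Δ‖ = √50.0000 = 7.0711
L_2: Δ = A_2−P = (1.0000, 5.0000) → ‖Δ‖ = √26.0000 = 5.0990
L_3: Δ = A_3−P = (1.0000, 0.0000) → ‖Δ‖ = √1.0000 = 1.0000

(7.0711, 5.0990, 1.0000)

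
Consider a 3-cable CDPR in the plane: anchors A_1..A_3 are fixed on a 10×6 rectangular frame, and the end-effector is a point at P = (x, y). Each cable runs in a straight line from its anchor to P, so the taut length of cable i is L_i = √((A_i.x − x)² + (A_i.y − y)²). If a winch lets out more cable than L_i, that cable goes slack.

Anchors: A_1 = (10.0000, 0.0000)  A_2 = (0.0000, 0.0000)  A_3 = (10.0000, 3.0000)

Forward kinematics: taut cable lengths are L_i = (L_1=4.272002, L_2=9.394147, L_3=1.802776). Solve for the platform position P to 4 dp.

expand ‖A_i−P‖²=L_i² and subtract eq 1 (k_i ≔ ‖A_i‖²−L_i²)
k_1 = 100.0000+0.0000−18.2500 = 81.7500
eq1−eq2 → [20.0000  0.0000]·P = 170.0000
eq1−eq3 → [0.0000  -6.0000]·P = -24.0000
2×2 solve → P = (8.5000, 4.0000)

(8.5000, 4.0000)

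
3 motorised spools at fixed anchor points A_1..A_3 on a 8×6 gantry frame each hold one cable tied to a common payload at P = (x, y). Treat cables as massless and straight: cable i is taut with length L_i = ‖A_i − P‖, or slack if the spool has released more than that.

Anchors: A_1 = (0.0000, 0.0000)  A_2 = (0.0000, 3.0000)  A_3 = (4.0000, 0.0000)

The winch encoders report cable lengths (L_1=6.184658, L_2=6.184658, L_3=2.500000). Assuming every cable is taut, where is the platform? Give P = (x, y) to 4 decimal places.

(6.0000, 1.5000)

expand ‖A_i−P‖²=L_i² and subtract eq 1 (k_i ≔ ‖A_i‖²−L_i²)
k_1 = 0.0000+0.0000−38.2500 = -38.2500
eq1−eq2 → [0.0000  -6.0000]·P = -9.0000
eq1−eq3 → [-8.0000  0.0000]·P = -48.0000
2×2 solve → P = (6.0000, 1.5000)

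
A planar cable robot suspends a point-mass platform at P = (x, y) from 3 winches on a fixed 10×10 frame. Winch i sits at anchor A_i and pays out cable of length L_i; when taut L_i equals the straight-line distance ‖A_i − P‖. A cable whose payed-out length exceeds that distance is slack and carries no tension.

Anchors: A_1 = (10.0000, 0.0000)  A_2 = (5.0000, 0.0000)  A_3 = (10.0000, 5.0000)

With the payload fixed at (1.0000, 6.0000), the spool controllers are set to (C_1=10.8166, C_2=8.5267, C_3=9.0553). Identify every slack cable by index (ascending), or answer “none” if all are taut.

cable 1: L_1 = ‖A_1−P‖ = 10.8167;  C_1 = 10.8166 → taut
cable 2: L_2 = ‖A_2−P‖ = 7.2111;  C_2 = 8.5267 → slack
cable 3: L_3 = ‖A_3−P‖ = 9.0554;  C_3 = 9.0553 → taut

2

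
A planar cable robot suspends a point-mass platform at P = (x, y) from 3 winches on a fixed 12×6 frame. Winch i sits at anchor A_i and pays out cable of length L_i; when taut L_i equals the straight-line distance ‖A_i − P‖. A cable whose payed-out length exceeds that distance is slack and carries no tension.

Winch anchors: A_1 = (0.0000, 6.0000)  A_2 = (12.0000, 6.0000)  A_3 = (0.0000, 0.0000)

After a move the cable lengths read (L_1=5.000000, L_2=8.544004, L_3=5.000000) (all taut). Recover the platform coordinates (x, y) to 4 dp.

circle eqns → linear via eq_j − eq_1; set k_j = A_j·A_j − L_j²
k_1 = 0.0000+36.0000−25.0000 = 11.0000
-24.0000·x + 0.0000·y = k_1−k_2 = -96.0000
0.0000·x + 12.0000·y = k_1−k_3 = 36.0000
solve first two rows → x=4.0000, y=3.0000

(4.0000, 3.0000)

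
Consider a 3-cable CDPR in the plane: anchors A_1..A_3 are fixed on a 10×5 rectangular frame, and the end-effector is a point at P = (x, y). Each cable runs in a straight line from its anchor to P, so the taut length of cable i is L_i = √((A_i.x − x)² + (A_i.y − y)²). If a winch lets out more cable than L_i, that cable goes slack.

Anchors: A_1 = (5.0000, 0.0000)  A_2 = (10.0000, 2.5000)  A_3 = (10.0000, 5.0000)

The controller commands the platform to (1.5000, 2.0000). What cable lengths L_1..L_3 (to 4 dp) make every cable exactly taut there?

(4.0311, 8.5147, 9.0139)

L_1: Δ = A_1−P = (3.5000, -2.0000) → ‖Δ‖ = √16.2500 = 4.0311
L_2: Δ = A_2−P = (8.5000, 0.5000) → ‖Δ‖ = √72.5000 = 8.5147
L_3: Δ = A_3−P = (8.5000, 3.0000) → ‖Δ‖ = √81.2500 = 9.0139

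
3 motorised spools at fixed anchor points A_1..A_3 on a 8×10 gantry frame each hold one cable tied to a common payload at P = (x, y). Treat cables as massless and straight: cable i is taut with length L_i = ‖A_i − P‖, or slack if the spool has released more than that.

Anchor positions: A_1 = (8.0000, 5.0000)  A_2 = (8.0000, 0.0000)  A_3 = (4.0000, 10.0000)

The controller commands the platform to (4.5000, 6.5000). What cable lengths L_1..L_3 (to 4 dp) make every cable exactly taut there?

L_1 = √((8.0000−4.5000)² + (5.0000−6.5000)²) = 3.8079
L_2 = √((8.0000−4.5000)² + (0.0000−6.5000)²) = 7.3824
L_3 = √((4.0000−4.5000)² + (10.0000−6.5000)²) = 3.5355

(3.8079, 7.3824, 3.5355)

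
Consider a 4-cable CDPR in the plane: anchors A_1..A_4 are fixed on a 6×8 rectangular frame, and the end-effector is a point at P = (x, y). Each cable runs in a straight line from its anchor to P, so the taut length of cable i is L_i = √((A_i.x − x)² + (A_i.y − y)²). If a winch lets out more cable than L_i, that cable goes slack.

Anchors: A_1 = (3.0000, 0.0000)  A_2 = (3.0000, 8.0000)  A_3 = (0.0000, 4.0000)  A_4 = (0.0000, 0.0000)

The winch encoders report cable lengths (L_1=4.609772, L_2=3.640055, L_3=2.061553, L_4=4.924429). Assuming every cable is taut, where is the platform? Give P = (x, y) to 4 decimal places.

circle eqns → linear via eq_j − eq_1; set c_j = A_j·A_j − L_j²
c_1 = 9.0000+0.0000−21.2500 = -12.2500
0.0000·x − 16.0000·y = c_1−c_2 = -72.0000
6.0000·x − 8.0000·y = c_1−c_3 = -24.0000
6.0000·x + 0.0000·y = c_1−c_4 = 12.0000
solve first two rows → x=2.0000, y=4.5000
check cable 4: ‖A_4−P‖² = 24.2500 ≈ L_4² = 24.2500 ✓

(2.0000, 4.5000)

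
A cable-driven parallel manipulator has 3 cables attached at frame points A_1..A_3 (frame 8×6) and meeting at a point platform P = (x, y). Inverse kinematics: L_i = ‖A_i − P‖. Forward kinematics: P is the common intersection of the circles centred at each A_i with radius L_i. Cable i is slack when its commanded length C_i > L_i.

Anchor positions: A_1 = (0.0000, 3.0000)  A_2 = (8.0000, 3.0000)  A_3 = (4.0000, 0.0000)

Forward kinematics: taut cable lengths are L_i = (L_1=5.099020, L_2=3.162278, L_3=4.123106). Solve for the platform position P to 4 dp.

circle eqns → linear via eq_j − eq_1; set k_j = A_j·A_j − L_j²
k_1 = 0.0000+9.0000−26.0000 = -17.0000
-16.0000·x + 0.0000·y = k_1−k_2 = -80.0000
-8.0000·x + 6.0000·y = k_1−k_3 = -16.0000
solve first two rows → x=5.0000, y=4.0000

(5.0000, 4.0000)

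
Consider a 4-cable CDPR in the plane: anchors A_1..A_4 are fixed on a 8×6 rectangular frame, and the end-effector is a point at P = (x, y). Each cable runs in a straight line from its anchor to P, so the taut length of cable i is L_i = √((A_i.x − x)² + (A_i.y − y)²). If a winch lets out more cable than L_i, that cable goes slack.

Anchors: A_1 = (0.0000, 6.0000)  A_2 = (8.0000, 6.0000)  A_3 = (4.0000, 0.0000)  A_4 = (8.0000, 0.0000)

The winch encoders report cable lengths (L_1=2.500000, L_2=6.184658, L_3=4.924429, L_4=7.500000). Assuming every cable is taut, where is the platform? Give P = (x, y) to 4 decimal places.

(2.0000, 4.5000)

circle eqns → linear via eq_j − eq_1; set q_j = A_j·A_j − L_j²
q_1 = 0.0000+36.0000−6.2500 = 29.7500
-16.0000·x + 0.0000·y = q_1−q_2 = -32.0000
-8.0000·x + 12.0000·y = q_1−q_3 = 38.0000
-16.0000·x + 12.0000·y = q_1−q_4 = 22.0000
solve first two rows → x=2.0000, y=4.5000
check cable 4: ‖A_4−P‖² = 56.2500 ≈ L_4² = 56.2500 ✓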